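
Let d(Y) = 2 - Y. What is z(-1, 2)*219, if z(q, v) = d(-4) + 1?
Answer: 1533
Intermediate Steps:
z(q, v) = 7 (z(q, v) = (2 - 1*(-4)) + 1 = (2 + 4) + 1 = 6 + 1 = 7)
z(-1, 2)*219 = 7*219 = 1533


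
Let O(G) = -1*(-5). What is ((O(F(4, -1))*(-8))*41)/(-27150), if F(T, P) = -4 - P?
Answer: 164/2715 ≈ 0.060405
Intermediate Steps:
O(G) = 5
((O(F(4, -1))*(-8))*41)/(-27150) = ((5*(-8))*41)/(-27150) = -40*41*(-1/27150) = -1640*(-1/27150) = 164/2715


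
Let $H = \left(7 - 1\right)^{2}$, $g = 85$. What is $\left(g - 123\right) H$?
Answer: $-1368$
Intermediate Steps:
$H = 36$ ($H = 6^{2} = 36$)
$\left(g - 123\right) H = \left(85 - 123\right) 36 = \left(-38\right) 36 = -1368$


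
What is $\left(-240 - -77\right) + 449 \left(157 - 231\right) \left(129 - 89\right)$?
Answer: $-1329203$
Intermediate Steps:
$\left(-240 - -77\right) + 449 \left(157 - 231\right) \left(129 - 89\right) = \left(-240 + 77\right) + 449 \left(\left(-74\right) 40\right) = -163 + 449 \left(-2960\right) = -163 - 1329040 = -1329203$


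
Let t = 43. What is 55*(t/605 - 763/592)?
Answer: -436159/6512 ≈ -66.978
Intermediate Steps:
55*(t/605 - 763/592) = 55*(43/605 - 763/592) = 55*(-436159/358160) = -436159/6512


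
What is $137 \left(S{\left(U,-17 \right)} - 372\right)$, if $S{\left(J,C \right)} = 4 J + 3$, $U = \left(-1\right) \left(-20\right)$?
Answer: $-39593$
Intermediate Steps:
$U = 20$
$S{\left(J,C \right)} = 3 + 4 J$
$137 \left(S{\left(U,-17 \right)} - 372\right) = 137 \left(\left(3 + 4 \cdot 20\right) - 372\right) = 137 \left(\left(3 + 80\right) - 372\right) = 137 \left(83 - 372\right) = 137 \left(-289\right) = -39593$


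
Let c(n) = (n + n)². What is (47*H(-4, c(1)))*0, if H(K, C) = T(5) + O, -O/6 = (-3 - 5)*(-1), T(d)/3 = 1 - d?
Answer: 0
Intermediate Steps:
T(d) = 3 - 3*d (T(d) = 3*(1 - d) = 3 - 3*d)
c(n) = 4*n² (c(n) = (2*n)² = 4*n²)
O = -48 (O = -6*(-3 - 5)*(-1) = -(-48)*(-1) = -6*8 = -48)
H(K, C) = -60 (H(K, C) = (3 - 3*5) - 48 = (3 - 15) - 48 = -12 - 48 = -60)
(47*H(-4, c(1)))*0 = (47*(-60))*0 = -2820*0 = 0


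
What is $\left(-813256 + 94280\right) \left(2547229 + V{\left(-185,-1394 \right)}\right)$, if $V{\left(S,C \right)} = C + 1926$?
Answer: $-1831779012736$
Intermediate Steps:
$V{\left(S,C \right)} = 1926 + C$
$\left(-813256 + 94280\right) \left(2547229 + V{\left(-185,-1394 \right)}\right) = \left(-813256 + 94280\right) \left(2547229 + \left(1926 - 1394\right)\right) = - 718976 \left(2547229 + 532\right) = \left(-718976\right) 2547761 = -1831779012736$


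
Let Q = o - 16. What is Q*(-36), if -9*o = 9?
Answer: 612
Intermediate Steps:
o = -1 (o = -1/9*9 = -1)
Q = -17 (Q = -1 - 16 = -17)
Q*(-36) = -17*(-36) = 612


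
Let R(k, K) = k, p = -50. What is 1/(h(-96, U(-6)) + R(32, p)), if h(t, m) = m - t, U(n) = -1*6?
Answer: 1/122 ≈ 0.0081967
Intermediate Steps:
U(n) = -6
1/(h(-96, U(-6)) + R(32, p)) = 1/((-6 - 1*(-96)) + 32) = 1/((-6 + 96) + 32) = 1/(90 + 32) = 1/122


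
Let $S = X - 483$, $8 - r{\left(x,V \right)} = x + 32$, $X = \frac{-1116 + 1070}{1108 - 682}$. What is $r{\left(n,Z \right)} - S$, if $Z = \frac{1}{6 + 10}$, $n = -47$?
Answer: $\frac{107801}{213} \approx 506.11$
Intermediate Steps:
$X = - \frac{23}{213}$ ($X = - \frac{46}{426} = \left(-46\right) \frac{1}{426} = - \frac{23}{213} \approx -0.10798$)
$Z = \frac{1}{16} \approx 0.0625$
$r{\left(x,V \right)} = -24 - x$ ($r{\left(x,V \right)} = 8 - \left(x + 32\right) = 8 - \left(32 + x\right) = -24 - x$)
$S = - \frac{102902}{213}$ ($S = - \frac{23}{213} - 483 = - \frac{102902}{213} \approx -483.11$)
$r{\left(n,Z \right)} - S = \left(-24 - -47\right) - - \frac{102902}{213} = \left(-24 + 47\right) + \frac{102902}{213} = 23 + \frac{102902}{213} = \frac{107801}{213}$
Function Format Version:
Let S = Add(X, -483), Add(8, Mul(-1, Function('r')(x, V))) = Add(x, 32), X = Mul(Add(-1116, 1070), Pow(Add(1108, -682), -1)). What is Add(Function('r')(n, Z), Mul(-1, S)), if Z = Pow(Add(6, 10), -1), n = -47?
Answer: Rational(107801, 213) ≈ 506.11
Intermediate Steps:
X = Rational(-23, 213) (X = Mul(-46, Pow(426, -1)) = Mul(-46, Rational(1, 426)) = Rational(-23, 213) ≈ -0.10798)
Z = Rational(1, 16) (Z = Pow(16, -1) = Rational(1, 16) ≈ 0.062500)
Function('r')(x, V) = Add(-24, Mul(-1, x)) (Function('r')(x, V) = Add(8, Mul(-1, Add(x, 32))) = Add(8, Mul(-1, Add(32, x))) = Add(8, Add(-32, Mul(-1, x))) = Add(-24, Mul(-1, x)))
S = Rational(-102902, 213) (S = Add(Rational(-23, 213), -483) = Rational(-102902, 213) ≈ -483.11)
Add(Function('r')(n, Z), Mul(-1, S)) = Add(Add(-24, Mul(-1, -47)), Mul(-1, Rational(-102902, 213))) = Add(Add(-24, 47), Rational(102902, 213)) = Add(23, Rational(102902, 213)) = Rational(107801, 213)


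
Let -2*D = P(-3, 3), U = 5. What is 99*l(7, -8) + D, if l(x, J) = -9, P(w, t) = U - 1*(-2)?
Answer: -1789/2 ≈ -894.50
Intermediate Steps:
P(w, t) = 7 (P(w, t) = 5 - 1*(-2) = 5 + 2 = 7)
D = -7/2 (D = -1/2*7 = -7/2 ≈ -3.5000)
99*l(7, -8) + D = 99*(-9) - 7/2 = -891 - 7/2 = -1789/2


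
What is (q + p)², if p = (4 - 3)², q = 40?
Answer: 1681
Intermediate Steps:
p = 1 (p = 1² = 1)
(q + p)² = (40 + 1)² = 41² = 1681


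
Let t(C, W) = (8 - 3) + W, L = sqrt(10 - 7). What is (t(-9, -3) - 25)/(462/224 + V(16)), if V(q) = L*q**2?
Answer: 4048/16776853 - 1507328*sqrt(3)/50330559 ≈ -0.051631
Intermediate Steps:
L = sqrt(3) ≈ 1.7320
t(C, W) = 5 + W
V(q) = sqrt(3)*q**2
(t(-9, -3) - 25)/(462/224 + V(16)) = ((5 - 3) - 25)/(462/224 + sqrt(3)*16**2) = (2 - 25)/(462*(1/224) + sqrt(3)*256) = -23/(33/16 + 256*sqrt(3))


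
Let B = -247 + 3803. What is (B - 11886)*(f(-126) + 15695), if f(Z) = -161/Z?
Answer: -1176749945/9 ≈ -1.3075e+8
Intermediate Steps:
B = 3556
(B - 11886)*(f(-126) + 15695) = (3556 - 11886)*(-161/(-126) + 15695) = -8330*(-161*(-1/126) + 15695) = -8330*(23/18 + 15695) = -8330*282533/18 = -1176749945/9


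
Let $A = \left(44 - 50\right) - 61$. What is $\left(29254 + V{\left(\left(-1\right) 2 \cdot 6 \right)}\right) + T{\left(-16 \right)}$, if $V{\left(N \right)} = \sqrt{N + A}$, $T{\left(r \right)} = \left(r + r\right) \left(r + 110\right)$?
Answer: $26246 + i \sqrt{79} \approx 26246.0 + 8.8882 i$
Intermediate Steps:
$A = -67$ ($A = -6 - 61 = -67$)
$T{\left(r \right)} = 2 r \left(110 + r\right)$
$V{\left(N \right)} = \sqrt{-67 + N}$ ($V{\left(N \right)} = \sqrt{N - 67} = \sqrt{-67 + N}$)
$\left(29254 + V{\left(\left(-1\right) 2 \cdot 6 \right)}\right) + T{\left(-16 \right)} = \left(29254 + \sqrt{-67 + \left(-1\right) 2 \cdot 6}\right) + 2 \left(-16\right) \left(110 - 16\right) = \left(29254 + \sqrt{-67 - 12}\right) + 2 \left(-16\right) 94 = \left(29254 + \sqrt{-67 - 12}\right) - 3008 = \left(29254 + \sqrt{-79}\right) - 3008 = \left(29254 + i \sqrt{79}\right) - 3008 = 26246 + i \sqrt{79}$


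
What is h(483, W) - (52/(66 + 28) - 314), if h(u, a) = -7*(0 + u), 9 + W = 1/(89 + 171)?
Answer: -144175/47 ≈ -3067.6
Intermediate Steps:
W = -2339/260 (W = -9 + 1/(89 + 171) = -9 + 1/260 = -2339/260 ≈ -8.9962)
h(u, a) = -7*u
h(483, W) - (52/(66 + 28) - 314) = -7*483 - (52/(66 + 28) - 314) = -3381 - (52/94 - 314) = -3381 - ((1/94)*52 - 314) = -3381 - (26/47 - 314) = -3381 - 1*(-14732/47) = -3381 + 14732/47 = -144175/47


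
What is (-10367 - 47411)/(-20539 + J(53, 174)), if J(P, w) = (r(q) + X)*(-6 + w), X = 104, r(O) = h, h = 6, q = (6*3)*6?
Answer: 57778/2059 ≈ 28.061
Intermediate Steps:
q = 108 (q = 18*6 = 108)
r(O) = 6
J(P, w) = -660 + 110*w (J(P, w) = (6 + 104)*(-6 + w) = 110*(-6 + w) = -660 + 110*w)
(-10367 - 47411)/(-20539 + J(53, 174)) = (-10367 - 47411)/(-20539 + (-660 + 110*174)) = -57778/(-20539 + (-660 + 19140)) = -57778/(-20539 + 18480) = -57778/(-2059) = -57778*(-1/2059) = 57778/2059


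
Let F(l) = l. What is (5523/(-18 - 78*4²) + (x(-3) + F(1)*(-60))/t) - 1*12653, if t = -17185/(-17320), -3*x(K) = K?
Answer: -18444662531/1450414 ≈ -12717.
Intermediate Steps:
x(K) = -K/3
t = 3437/3464 (t = -17185*(-1/17320) = 3437/3464 ≈ 0.99221)
(5523/(-18 - 78*4²) + (x(-3) + F(1)*(-60))/t) - 1*12653 = (5523/(-18 - 78*4²) + (-⅓*(-3) + 1*(-60))/(3437/3464)) - 1*12653 = (5523/(-18 - 78*16) + (1 - 60)*(3464/3437)) - 12653 = (5523/(-18 - 1248) - 59*3464/3437) - 12653 = (5523/(-1266) - 204376/3437) - 12653 = (5523*(-1/1266) - 204376/3437) - 12653 = (-1841/422 - 204376/3437) - 12653 = -92574189/1450414 - 12653 = -18444662531/1450414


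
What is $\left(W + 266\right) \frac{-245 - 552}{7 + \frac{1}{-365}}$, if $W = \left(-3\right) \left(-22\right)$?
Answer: $- \frac{48290230}{1277} \approx -37815.0$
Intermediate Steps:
$W = 66$
$\left(W + 266\right) \frac{-245 - 552}{7 + \frac{1}{-365}} = \left(66 + 266\right) \frac{-245 - 552}{7 + \frac{1}{-365}} = 332 \left(- \frac{797}{7 - \frac{1}{365}}\right) = 332 \left(- \frac{797}{\frac{2554}{365}}\right) = 332 \left(\left(-797\right) \frac{365}{2554}\right) = 332 \left(- \frac{290905}{2554}\right) = - \frac{48290230}{1277}$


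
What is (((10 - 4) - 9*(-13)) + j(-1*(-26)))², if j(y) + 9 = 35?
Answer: 22201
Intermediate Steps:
j(y) = 26 (j(y) = -9 + 35 = 26)
(((10 - 4) - 9*(-13)) + j(-1*(-26)))² = (((10 - 4) - 9*(-13)) + 26)² = ((6 + 117) + 26)² = (123 + 26)² = 149² = 22201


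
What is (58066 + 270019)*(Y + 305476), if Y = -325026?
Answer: -6414061750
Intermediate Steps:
(58066 + 270019)*(Y + 305476) = (58066 + 270019)*(-325026 + 305476) = 328085*(-19550) = -6414061750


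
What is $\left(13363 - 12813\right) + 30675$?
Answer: $31225$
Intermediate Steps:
$\left(13363 - 12813\right) + 30675 = 550 + 30675 = 31225$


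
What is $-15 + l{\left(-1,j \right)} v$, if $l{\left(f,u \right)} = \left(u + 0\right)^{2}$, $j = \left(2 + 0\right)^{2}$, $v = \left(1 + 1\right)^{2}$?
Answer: $49$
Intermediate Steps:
$v = 4$ ($v = 2^{2} = 4$)
$j = 4$ ($j = 2^{2} = 4$)
$l{\left(f,u \right)} = u^{2}$
$-15 + l{\left(-1,j \right)} v = -15 + 4^{2} \cdot 4 = -15 + 16 \cdot 4 = -15 + 64 = 49$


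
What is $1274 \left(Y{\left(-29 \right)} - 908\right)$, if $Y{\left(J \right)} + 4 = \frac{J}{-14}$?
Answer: $-1159249$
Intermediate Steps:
$Y{\left(J \right)} = -4 - \frac{J}{14}$ ($Y{\left(J \right)} = -4 + \frac{J}{-14} = -4 + J \left(- \frac{1}{14}\right) = -4 - \frac{J}{14}$)
$1274 \left(Y{\left(-29 \right)} - 908\right) = 1274 \left(\left(-4 - - \frac{29}{14}\right) - 908\right) = 1274 \left(\left(-4 + \frac{29}{14}\right) - 908\right) = 1274 \left(- \frac{27}{14} - 908\right) = 1274 \left(- \frac{12739}{14}\right) = -1159249$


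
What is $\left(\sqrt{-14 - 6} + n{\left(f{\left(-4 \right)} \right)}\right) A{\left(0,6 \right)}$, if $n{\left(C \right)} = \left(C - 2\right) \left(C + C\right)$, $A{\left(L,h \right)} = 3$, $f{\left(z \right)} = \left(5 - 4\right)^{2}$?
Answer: $-6 + 6 i \sqrt{5} \approx -6.0 + 13.416 i$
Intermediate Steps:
$f{\left(z \right)} = 1$ ($f{\left(z \right)} = 1^{2} = 1$)
$n{\left(C \right)} = 2 C \left(-2 + C\right)$ ($n{\left(C \right)} = \left(-2 + C\right) 2 C = 2 C \left(-2 + C\right)$)
$\left(\sqrt{-14 - 6} + n{\left(f{\left(-4 \right)} \right)}\right) A{\left(0,6 \right)} = \left(\sqrt{-14 - 6} + 2 \cdot 1 \left(-2 + 1\right)\right) 3 = \left(\sqrt{-20} + 2 \cdot 1 \left(-1\right)\right) 3 = \left(2 i \sqrt{5} - 2\right) 3 = \left(-2 + 2 i \sqrt{5}\right) 3 = -6 + 6 i \sqrt{5}$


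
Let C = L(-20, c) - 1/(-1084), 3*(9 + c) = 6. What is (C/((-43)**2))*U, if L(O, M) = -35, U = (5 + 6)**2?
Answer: -4590619/2004316 ≈ -2.2904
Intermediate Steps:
U = 121 (U = 11**2 = 121)
c = -7 (c = -9 + (1/3)*6 = -9 + 2 = -7)
C = -37939/1084 (C = -35 - 1/(-1084) = -35 - 1*(-1/1084) = -35 + 1/1084 = -37939/1084 ≈ -34.999)
(C/((-43)**2))*U = -37939/(1084*((-43)**2))*121 = -37939/1084/1849*121 = -37939/1084*1/1849*121 = -37939/2004316*121 = -4590619/2004316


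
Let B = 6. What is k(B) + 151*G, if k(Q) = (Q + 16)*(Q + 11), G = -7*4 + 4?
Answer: -3250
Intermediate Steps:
G = -24 (G = -28 + 4 = -24)
k(Q) = (11 + Q)*(16 + Q) (k(Q) = (16 + Q)*(11 + Q) = (11 + Q)*(16 + Q))
k(B) + 151*G = (176 + 6² + 27*6) + 151*(-24) = (176 + 36 + 162) - 3624 = 374 - 3624 = -3250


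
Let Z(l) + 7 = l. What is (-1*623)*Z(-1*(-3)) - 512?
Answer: 1980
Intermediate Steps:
Z(l) = -7 + l
(-1*623)*Z(-1*(-3)) - 512 = (-1*623)*(-7 - 1*(-3)) - 512 = -623*(-7 + 3) - 512 = -623*(-4) - 512 = 2492 - 512 = 1980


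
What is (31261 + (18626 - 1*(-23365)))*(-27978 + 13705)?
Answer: -1045525796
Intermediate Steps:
(31261 + (18626 - 1*(-23365)))*(-27978 + 13705) = (31261 + (18626 + 23365))*(-14273) = (31261 + 41991)*(-14273) = 73252*(-14273) = -1045525796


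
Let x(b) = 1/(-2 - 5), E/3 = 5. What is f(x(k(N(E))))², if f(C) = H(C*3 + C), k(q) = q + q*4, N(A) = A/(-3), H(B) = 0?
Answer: 0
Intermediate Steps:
E = 15 (E = 3*5 = 15)
N(A) = -A/3 (N(A) = A*(-⅓) = -A/3)
k(q) = 5*q (k(q) = q + 4*q = 5*q)
x(b) = -⅐ (x(b) = 1/(-7) = -⅐)
f(C) = 0
f(x(k(N(E))))² = 0² = 0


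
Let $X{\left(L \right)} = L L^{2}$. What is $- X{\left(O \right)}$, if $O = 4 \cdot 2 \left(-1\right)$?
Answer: $512$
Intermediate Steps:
$O = -8$ ($O = 8 \left(-1\right) = -8$)
$X{\left(L \right)} = L^{3}$
$- X{\left(O \right)} = - \left(-8\right)^{3} = \left(-1\right) \left(-512\right) = 512$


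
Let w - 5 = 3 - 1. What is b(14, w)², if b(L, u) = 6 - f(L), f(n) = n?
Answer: 64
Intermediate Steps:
w = 7 (w = 5 + (3 - 1) = 5 + 2 = 7)
b(L, u) = 6 - L
b(14, w)² = (6 - 1*14)² = (6 - 14)² = (-8)² = 64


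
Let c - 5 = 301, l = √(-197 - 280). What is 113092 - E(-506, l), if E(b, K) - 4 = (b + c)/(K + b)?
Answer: 29008440944/256513 - 600*I*√53/256513 ≈ 1.1309e+5 - 0.017029*I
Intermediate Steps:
l = 3*I*√53 (l = √(-477) = 3*I*√53 ≈ 21.84*I)
c = 306 (c = 5 + 301 = 306)
E(b, K) = 4 + (306 + b)/(K + b) (E(b, K) = 4 + (b + 306)/(K + b) = 4 + (306 + b)/(K + b))
113092 - E(-506, l) = 113092 - (306 + 4*(3*I*√53) + 5*(-506))/(3*I*√53 - 506) = 113092 - (306 + 12*I*√53 - 2530)/(-506 + 3*I*√53) = 113092 - (-2224 + 12*I*√53)/(-506 + 3*I*√53)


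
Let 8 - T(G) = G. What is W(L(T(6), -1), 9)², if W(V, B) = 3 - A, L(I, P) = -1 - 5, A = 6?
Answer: 9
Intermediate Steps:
T(G) = 8 - G
L(I, P) = -6
W(V, B) = -3 (W(V, B) = 3 - 1*6 = 3 - 6 = -3)
W(L(T(6), -1), 9)² = (-3)² = 9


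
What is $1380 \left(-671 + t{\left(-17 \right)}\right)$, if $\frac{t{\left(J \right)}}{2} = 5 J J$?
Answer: $3062220$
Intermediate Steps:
$t{\left(J \right)} = 10 J^{2}$ ($t{\left(J \right)} = 2 \cdot 5 J J = 2 \cdot 5 J^{2} = 10 J^{2}$)
$1380 \left(-671 + t{\left(-17 \right)}\right) = 1380 \left(-671 + 10 \left(-17\right)^{2}\right) = 1380 \left(-671 + 10 \cdot 289\right) = 1380 \left(-671 + 2890\right) = 1380 \cdot 2219 = 3062220$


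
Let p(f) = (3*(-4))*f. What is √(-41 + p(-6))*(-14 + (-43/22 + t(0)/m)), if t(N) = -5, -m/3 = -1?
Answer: -1163*√31/66 ≈ -98.111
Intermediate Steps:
m = 3 (m = -3*(-1) = 3)
p(f) = -12*f
√(-41 + p(-6))*(-14 + (-43/22 + t(0)/m)) = √(-41 - 12*(-6))*(-14 + (-43/22 - 5/3)) = √(-41 + 72)*(-14 + (-43*1/22 - 5*⅓)) = √31*(-14 + (-43/22 - 5/3)) = √31*(-14 - 239/66) = √31*(-1163/66) = -1163*√31/66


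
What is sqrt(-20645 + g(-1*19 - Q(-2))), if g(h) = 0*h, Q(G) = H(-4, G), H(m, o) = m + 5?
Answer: I*sqrt(20645) ≈ 143.68*I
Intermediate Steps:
H(m, o) = 5 + m
Q(G) = 1 (Q(G) = 5 - 4 = 1)
g(h) = 0
sqrt(-20645 + g(-1*19 - Q(-2))) = sqrt(-20645 + 0) = sqrt(-20645) = I*sqrt(20645)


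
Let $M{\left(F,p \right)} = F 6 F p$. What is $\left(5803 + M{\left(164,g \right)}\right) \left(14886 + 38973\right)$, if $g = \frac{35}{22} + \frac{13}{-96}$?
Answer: $\frac{142593318270}{11} \approx 1.2963 \cdot 10^{10}$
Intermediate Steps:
$g = \frac{1537}{1056}$ ($g = 35 \cdot \frac{1}{22} + 13 \left(- \frac{1}{96}\right) = \frac{35}{22} - \frac{13}{96} = \frac{1537}{1056} \approx 1.4555$)
$M{\left(F,p \right)} = 6 p F^{2}$ ($M{\left(F,p \right)} = 6 F F p = 6 p F^{2}$)
$\left(5803 + M{\left(164,g \right)}\right) \left(14886 + 38973\right) = \left(5803 + 6 \cdot \frac{1537}{1056} \cdot 164^{2}\right) \left(14886 + 38973\right) = \left(5803 + 6 \cdot \frac{1537}{1056} \cdot 26896\right) 53859 = \left(5803 + \frac{2583697}{11}\right) 53859 = \frac{2647530}{11} \cdot 53859 = \frac{142593318270}{11}$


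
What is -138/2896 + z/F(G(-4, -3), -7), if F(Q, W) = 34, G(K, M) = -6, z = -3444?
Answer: -2494629/24616 ≈ -101.34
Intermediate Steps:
-138/2896 + z/F(G(-4, -3), -7) = -138/2896 - 3444/34 = -138*1/2896 - 3444*1/34 = -69/1448 - 1722/17 = -2494629/24616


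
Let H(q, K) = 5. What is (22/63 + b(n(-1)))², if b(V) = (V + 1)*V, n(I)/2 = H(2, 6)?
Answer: 48330304/3969 ≈ 12177.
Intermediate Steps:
n(I) = 10 (n(I) = 2*5 = 10)
b(V) = V*(1 + V) (b(V) = (1 + V)*V = V*(1 + V))
(22/63 + b(n(-1)))² = (22/63 + 10*(1 + 10))² = (22*(1/63) + 10*11)² = (22/63 + 110)² = (6952/63)² = 48330304/3969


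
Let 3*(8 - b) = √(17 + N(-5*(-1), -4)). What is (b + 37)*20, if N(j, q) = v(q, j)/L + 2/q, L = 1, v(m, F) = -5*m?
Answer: 900 - 10*√146/3 ≈ 859.72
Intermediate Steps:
N(j, q) = -5*q + 2/q (N(j, q) = -5*q/1 + 2/q = -5*q*1 + 2/q = -5*q + 2/q)
b = 8 - √146/6 (b = 8 - √(17 + (-5*(-4) + 2/(-4)))/3 = 8 - √(17 + (20 + 2*(-¼)))/3 = 8 - √(17 + (20 - ½))/3 = 8 - √(17 + 39/2)/3 = 8 - √146/6 ≈ 5.9862)
(b + 37)*20 = ((8 - √146/6) + 37)*20 = (45 - √146/6)*20 = 900 - 10*√146/3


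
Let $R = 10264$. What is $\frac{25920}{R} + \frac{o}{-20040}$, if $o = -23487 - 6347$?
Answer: $\frac{51603311}{12855660} \approx 4.0141$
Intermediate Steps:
$o = -29834$
$\frac{25920}{R} + \frac{o}{-20040} = \frac{25920}{10264} - \frac{29834}{-20040} = 25920 \cdot \frac{1}{10264} - - \frac{14917}{10020} = \frac{3240}{1283} + \frac{14917}{10020} = \frac{51603311}{12855660}$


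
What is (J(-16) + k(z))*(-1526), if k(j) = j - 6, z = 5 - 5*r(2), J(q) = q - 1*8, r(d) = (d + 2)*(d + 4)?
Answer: 221270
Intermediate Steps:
r(d) = (2 + d)*(4 + d)
J(q) = -8 + q (J(q) = q - 8 = -8 + q)
z = -115 (z = 5 - 5*(8 + 2**2 + 6*2) = 5 - 5*(8 + 4 + 12) = 5 - 5*24 = 5 - 120 = -115)
k(j) = -6 + j
(J(-16) + k(z))*(-1526) = ((-8 - 16) + (-6 - 115))*(-1526) = (-24 - 121)*(-1526) = -145*(-1526) = 221270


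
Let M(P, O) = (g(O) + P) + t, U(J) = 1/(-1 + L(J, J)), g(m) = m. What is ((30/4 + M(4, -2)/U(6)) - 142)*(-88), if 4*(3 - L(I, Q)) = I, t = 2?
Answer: 11660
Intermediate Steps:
L(I, Q) = 3 - I/4
U(J) = 1/(2 - J/4) (U(J) = 1/(-1 + (3 - J/4)) = 1/(2 - J/4))
M(P, O) = 2 + O + P (M(P, O) = (O + P) + 2 = 2 + O + P)
((30/4 + M(4, -2)/U(6)) - 142)*(-88) = ((30/4 + (2 - 2 + 4)/((-4/(-8 + 6)))) - 142)*(-88) = ((30*(¼) + 4/((-4/(-2)))) - 142)*(-88) = ((15/2 + 4/((-4*(-½)))) - 142)*(-88) = ((15/2 + 4/2) - 142)*(-88) = ((15/2 + 4*(½)) - 142)*(-88) = ((15/2 + 2) - 142)*(-88) = (19/2 - 142)*(-88) = -265/2*(-88) = 11660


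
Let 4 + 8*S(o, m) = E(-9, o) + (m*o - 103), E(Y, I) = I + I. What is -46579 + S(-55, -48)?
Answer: -370209/8 ≈ -46276.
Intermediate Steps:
E(Y, I) = 2*I
S(o, m) = -107/8 + o/4 + m*o/8 (S(o, m) = -1/2 + (2*o + (m*o - 103))/8 = -1/2 + (2*o + (-103 + m*o))/8 = -1/2 + (-103 + 2*o + m*o)/8 = -1/2 + (-103/8 + o/4 + m*o/8) = -107/8 + o/4 + m*o/8)
-46579 + S(-55, -48) = -46579 + (-107/8 + (1/4)*(-55) + (1/8)*(-48)*(-55)) = -46579 + (-107/8 - 55/4 + 330) = -46579 + 2423/8 = -370209/8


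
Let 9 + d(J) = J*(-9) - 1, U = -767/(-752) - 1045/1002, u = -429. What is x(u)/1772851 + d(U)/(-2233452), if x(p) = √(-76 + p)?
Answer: 1229881/280485835968 + I*√505/1772851 ≈ 4.3848e-6 + 1.2676e-5*I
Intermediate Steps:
U = -8653/376752 (U = -767*(-1/752) - 1045*1/1002 = 767/752 - 1045/1002 = -8653/376752 ≈ -0.022967)
d(J) = -10 - 9*J (d(J) = -9 + (J*(-9) - 1) = -9 + (-9*J - 1) = -9 + (-1 - 9*J) = -10 - 9*J)
x(u)/1772851 + d(U)/(-2233452) = √(-76 - 429)/1772851 + (-10 - 9*(-8653/376752))/(-2233452) = √(-505)*(1/1772851) + (-10 + 25959/125584)*(-1/2233452) = (I*√505)*(1/1772851) - 1229881/125584*(-1/2233452) = I*√505/1772851 + 1229881/280485835968 = 1229881/280485835968 + I*√505/1772851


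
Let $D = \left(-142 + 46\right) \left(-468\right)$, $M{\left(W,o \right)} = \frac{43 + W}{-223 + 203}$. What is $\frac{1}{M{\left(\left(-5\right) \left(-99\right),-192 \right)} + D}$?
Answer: $\frac{10}{449011} \approx 2.2271 \cdot 10^{-5}$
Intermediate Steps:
$M{\left(W,o \right)} = - \frac{43}{20} - \frac{W}{20}$ ($M{\left(W,o \right)} = \frac{43 + W}{-20} = \left(43 + W\right) \left(- \frac{1}{20}\right) = - \frac{43}{20} - \frac{W}{20}$)
$D = 44928$ ($D = \left(-96\right) \left(-468\right) = 44928$)
$\frac{1}{M{\left(\left(-5\right) \left(-99\right),-192 \right)} + D} = \frac{1}{\left(- \frac{43}{20} - \frac{\left(-5\right) \left(-99\right)}{20}\right) + 44928} = \frac{1}{\left(- \frac{43}{20} - \frac{99}{4}\right) + 44928} = \frac{1}{- \frac{269}{10} + 44928} = \frac{1}{\frac{449011}{10}} = \frac{10}{449011}$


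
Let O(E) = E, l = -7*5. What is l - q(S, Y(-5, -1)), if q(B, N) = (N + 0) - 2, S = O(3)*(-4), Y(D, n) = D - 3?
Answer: -25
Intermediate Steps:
l = -35
Y(D, n) = -3 + D
S = -12 (S = 3*(-4) = -12)
q(B, N) = -2 + N (q(B, N) = N - 2 = -2 + N)
l - q(S, Y(-5, -1)) = -35 - (-2 + (-3 - 5)) = -35 - (-2 - 8) = -35 - 1*(-10) = -35 + 10 = -25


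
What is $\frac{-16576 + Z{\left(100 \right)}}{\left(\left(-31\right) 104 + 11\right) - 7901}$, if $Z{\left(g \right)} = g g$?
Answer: $\frac{3288}{5557} \approx 0.59169$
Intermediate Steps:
$Z{\left(g \right)} = g^{2}$
$\frac{-16576 + Z{\left(100 \right)}}{\left(\left(-31\right) 104 + 11\right) - 7901} = \frac{-16576 + 100^{2}}{\left(\left(-31\right) 104 + 11\right) - 7901} = \frac{-16576 + 10000}{\left(-3224 + 11\right) - 7901} = - \frac{6576}{-3213 - 7901} = - \frac{6576}{-11114} = \left(-6576\right) \left(- \frac{1}{11114}\right) = \frac{3288}{5557}$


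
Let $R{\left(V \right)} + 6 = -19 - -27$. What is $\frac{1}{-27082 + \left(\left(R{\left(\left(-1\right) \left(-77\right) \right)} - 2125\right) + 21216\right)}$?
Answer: $- \frac{1}{7989} \approx -0.00012517$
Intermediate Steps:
$R{\left(V \right)} = 2$ ($R{\left(V \right)} = -6 - -8 = -6 + \left(-19 + 27\right) = -6 + 8 = 2$)
$\frac{1}{-27082 + \left(\left(R{\left(\left(-1\right) \left(-77\right) \right)} - 2125\right) + 21216\right)} = \frac{1}{-27082 + \left(\left(2 - 2125\right) + 21216\right)} = \frac{1}{-27082 + \left(-2123 + 21216\right)} = \frac{1}{-27082 + 19093} = \frac{1}{-7989} = - \frac{1}{7989}$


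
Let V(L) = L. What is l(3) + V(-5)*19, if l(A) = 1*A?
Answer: -92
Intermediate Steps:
l(A) = A
l(3) + V(-5)*19 = 3 - 5*19 = 3 - 95 = -92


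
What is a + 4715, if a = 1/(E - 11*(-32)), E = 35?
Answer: 1824706/387 ≈ 4715.0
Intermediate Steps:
a = 1/387 (a = 1/(35 - 11*(-32)) = 1/(35 + 352) = 1/387 ≈ 0.0025840)
a + 4715 = 1/387 + 4715 = 1824706/387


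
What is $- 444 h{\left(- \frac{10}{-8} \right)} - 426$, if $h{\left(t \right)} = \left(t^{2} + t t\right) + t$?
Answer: $- \frac{4737}{2} \approx -2368.5$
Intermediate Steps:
$h{\left(t \right)} = t + 2 t^{2}$ ($h{\left(t \right)} = \left(t^{2} + t^{2}\right) + t = 2 t^{2} + t = t + 2 t^{2}$)
$- 444 h{\left(- \frac{10}{-8} \right)} - 426 = - 444 - \frac{10}{-8} \left(1 + 2 \left(- \frac{10}{-8}\right)\right) - 426 = - 444 \left(-10\right) \left(- \frac{1}{8}\right) \left(1 + 2 \left(\left(-10\right) \left(- \frac{1}{8}\right)\right)\right) - 426 = - 444 \frac{5 \left(1 + 2 \cdot \frac{5}{4}\right)}{4} - 426 = - 444 \frac{5 \left(1 + \frac{5}{2}\right)}{4} - 426 = - 444 \cdot \frac{5}{4} \cdot \frac{7}{2} - 426 = \left(-444\right) \frac{35}{8} - 426 = - \frac{3885}{2} - 426 = - \frac{4737}{2}$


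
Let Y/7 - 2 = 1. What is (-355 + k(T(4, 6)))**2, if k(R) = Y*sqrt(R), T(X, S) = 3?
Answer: 127348 - 14910*sqrt(3) ≈ 1.0152e+5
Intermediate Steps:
Y = 21 (Y = 14 + 7*1 = 14 + 7 = 21)
k(R) = 21*sqrt(R)
(-355 + k(T(4, 6)))**2 = (-355 + 21*sqrt(3))**2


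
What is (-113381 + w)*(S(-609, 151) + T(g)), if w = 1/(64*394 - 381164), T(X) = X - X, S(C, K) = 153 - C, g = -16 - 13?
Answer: -15376299012009/177974 ≈ -8.6396e+7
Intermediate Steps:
g = -29
T(X) = 0
w = -1/355948 (w = 1/(25216 - 381164) = 1/(-355948) = -1/355948 ≈ -2.8094e-6)
(-113381 + w)*(S(-609, 151) + T(g)) = (-113381 - 1/355948)*((153 - 1*(-609)) + 0) = -40357740189*((153 + 609) + 0)/355948 = -40357740189*(762 + 0)/355948 = -40357740189/355948*762 = -15376299012009/177974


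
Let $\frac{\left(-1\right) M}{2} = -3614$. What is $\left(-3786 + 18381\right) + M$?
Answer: $21823$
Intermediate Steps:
$M = 7228$ ($M = \left(-2\right) \left(-3614\right) = 7228$)
$\left(-3786 + 18381\right) + M = \left(-3786 + 18381\right) + 7228 = 14595 + 7228 = 21823$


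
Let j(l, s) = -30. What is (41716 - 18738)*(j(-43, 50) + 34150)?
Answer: 784009360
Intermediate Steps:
(41716 - 18738)*(j(-43, 50) + 34150) = (41716 - 18738)*(-30 + 34150) = 22978*34120 = 784009360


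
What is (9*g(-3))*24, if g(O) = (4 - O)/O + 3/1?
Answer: 144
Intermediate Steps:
g(O) = 3 + (4 - O)/O (g(O) = (4 - O)/O + 3*1 = (4 - O)/O + 3 = 3 + (4 - O)/O)
(9*g(-3))*24 = (9*(2 + 4/(-3)))*24 = (9*(2 + 4*(-⅓)))*24 = (9*(2 - 4/3))*24 = (9*(⅔))*24 = 6*24 = 144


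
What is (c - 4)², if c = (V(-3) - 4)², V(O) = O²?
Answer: 441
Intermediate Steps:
c = 25 (c = ((-3)² - 4)² = (9 - 4)² = 5² = 25)
(c - 4)² = (25 - 4)² = 21² = 441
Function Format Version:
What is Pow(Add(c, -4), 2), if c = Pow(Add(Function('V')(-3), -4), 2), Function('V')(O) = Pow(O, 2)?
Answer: 441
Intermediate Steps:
c = 25 (c = Pow(Add(Pow(-3, 2), -4), 2) = Pow(Add(9, -4), 2) = Pow(5, 2) = 25)
Pow(Add(c, -4), 2) = Pow(Add(25, -4), 2) = Pow(21, 2) = 441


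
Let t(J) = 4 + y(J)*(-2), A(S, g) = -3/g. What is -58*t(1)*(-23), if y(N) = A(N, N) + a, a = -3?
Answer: 21344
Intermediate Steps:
y(N) = -3 - 3/N (y(N) = -3/N - 3 = -3 - 3/N)
t(J) = 10 + 6/J (t(J) = 4 + (-3 - 3/J)*(-2) = 4 + (6 + 6/J) = 10 + 6/J)
-58*t(1)*(-23) = -58*(10 + 6/1)*(-23) = -58*(10 + 6*1)*(-23) = -58*(10 + 6)*(-23) = -58*16*(-23) = -928*(-23) = 21344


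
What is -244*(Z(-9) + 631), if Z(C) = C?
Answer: -151768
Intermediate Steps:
-244*(Z(-9) + 631) = -244*(-9 + 631) = -244*622 = -151768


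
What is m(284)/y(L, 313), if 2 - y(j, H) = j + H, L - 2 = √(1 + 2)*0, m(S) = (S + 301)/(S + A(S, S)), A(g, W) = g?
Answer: -585/177784 ≈ -0.0032905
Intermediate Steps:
m(S) = (301 + S)/(2*S) (m(S) = (S + 301)/(S + S) = (301 + S)/((2*S)) = (301 + S)*(1/(2*S)) = (301 + S)/(2*S))
L = 2 (L = 2 + √(1 + 2)*0 = 2 + √3*0 = 2 + 0 = 2)
y(j, H) = 2 - H - j (y(j, H) = 2 - (j + H) = 2 - (H + j) = 2 + (-H - j) = 2 - H - j)
m(284)/y(L, 313) = ((½)*(301 + 284)/284)/(2 - 1*313 - 1*2) = ((½)*(1/284)*585)/(2 - 313 - 2) = (585/568)/(-313) = (585/568)*(-1/313) = -585/177784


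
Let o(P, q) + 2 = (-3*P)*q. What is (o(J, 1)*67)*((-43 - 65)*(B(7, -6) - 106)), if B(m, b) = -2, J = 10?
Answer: -25007616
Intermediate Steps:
o(P, q) = -2 - 3*P*q (o(P, q) = -2 + (-3*P)*q = -2 - 3*P*q)
(o(J, 1)*67)*((-43 - 65)*(B(7, -6) - 106)) = ((-2 - 3*10*1)*67)*((-43 - 65)*(-2 - 106)) = ((-2 - 30)*67)*(-108*(-108)) = -32*67*11664 = -2144*11664 = -25007616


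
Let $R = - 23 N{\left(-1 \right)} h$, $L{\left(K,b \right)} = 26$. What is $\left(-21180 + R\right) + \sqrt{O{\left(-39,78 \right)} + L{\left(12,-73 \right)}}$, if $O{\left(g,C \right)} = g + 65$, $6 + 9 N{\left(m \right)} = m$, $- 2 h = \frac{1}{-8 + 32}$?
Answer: $- \frac{9149921}{432} + 2 \sqrt{13} \approx -21173.0$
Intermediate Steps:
$h = - \frac{1}{48}$ ($h = - \frac{1}{2 \left(-8 + 32\right)} = - \frac{1}{2 \cdot 24} = \left(- \frac{1}{2}\right) \frac{1}{24} = - \frac{1}{48} \approx -0.020833$)
$N{\left(m \right)} = - \frac{2}{3} + \frac{m}{9}$
$O{\left(g,C \right)} = 65 + g$
$R = - \frac{161}{432}$ ($R = - 23 \left(- \frac{2}{3} + \frac{1}{9} \left(-1\right)\right) \left(- \frac{1}{48}\right) = - 23 \left(- \frac{2}{3} - \frac{1}{9}\right) \left(- \frac{1}{48}\right) = \left(-23\right) \left(- \frac{7}{9}\right) \left(- \frac{1}{48}\right) = \frac{161}{9} \left(- \frac{1}{48}\right) = - \frac{161}{432} \approx -0.37268$)
$\left(-21180 + R\right) + \sqrt{O{\left(-39,78 \right)} + L{\left(12,-73 \right)}} = \left(-21180 - \frac{161}{432}\right) + \sqrt{\left(65 - 39\right) + 26} = - \frac{9149921}{432} + \sqrt{26 + 26} = - \frac{9149921}{432} + \sqrt{52} = - \frac{9149921}{432} + 2 \sqrt{13}$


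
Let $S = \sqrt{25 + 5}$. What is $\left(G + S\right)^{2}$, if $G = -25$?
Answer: $\left(25 - \sqrt{30}\right)^{2} \approx 381.14$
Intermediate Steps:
$S = \sqrt{30} \approx 5.4772$
$\left(G + S\right)^{2} = \left(-25 + \sqrt{30}\right)^{2}$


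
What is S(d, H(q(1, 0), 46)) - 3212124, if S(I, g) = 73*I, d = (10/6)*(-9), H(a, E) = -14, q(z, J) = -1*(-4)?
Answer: -3213219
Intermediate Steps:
q(z, J) = 4
d = -15 (d = (10*(1/6))*(-9) = (5/3)*(-9) = -15)
S(d, H(q(1, 0), 46)) - 3212124 = 73*(-15) - 3212124 = -1095 - 3212124 = -3213219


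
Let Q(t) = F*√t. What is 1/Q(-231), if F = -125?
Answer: I*√231/28875 ≈ 0.00052636*I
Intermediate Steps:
Q(t) = -125*√t
1/Q(-231) = 1/(-125*I*√231) = I*√231/28875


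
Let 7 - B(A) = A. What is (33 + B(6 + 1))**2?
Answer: 1089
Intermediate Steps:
B(A) = 7 - A
(33 + B(6 + 1))**2 = (33 + (7 - (6 + 1)))**2 = (33 + (7 - 1*7))**2 = (33 + (7 - 7))**2 = (33 + 0)**2 = 33**2 = 1089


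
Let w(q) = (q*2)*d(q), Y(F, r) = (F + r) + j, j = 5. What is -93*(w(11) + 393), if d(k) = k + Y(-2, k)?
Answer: -87699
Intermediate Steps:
Y(F, r) = 5 + F + r (Y(F, r) = (F + r) + 5 = 5 + F + r)
d(k) = 3 + 2*k (d(k) = k + (5 - 2 + k) = k + (3 + k) = 3 + 2*k)
w(q) = 2*q*(3 + 2*q) (w(q) = (q*2)*(3 + 2*q) = (2*q)*(3 + 2*q) = 2*q*(3 + 2*q))
-93*(w(11) + 393) = -93*(2*11*(3 + 2*11) + 393) = -93*(2*11*(3 + 22) + 393) = -93*(2*11*25 + 393) = -93*(550 + 393) = -93*943 = -87699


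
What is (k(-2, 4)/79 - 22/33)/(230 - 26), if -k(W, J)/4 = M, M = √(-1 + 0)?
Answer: -1/306 - I/4029 ≈ -0.003268 - 0.0002482*I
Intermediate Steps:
M = I (M = √(-1) = I ≈ 1.0*I)
k(W, J) = -4*I
(k(-2, 4)/79 - 22/33)/(230 - 26) = (-4*I/79 - 22/33)/(230 - 26) = (-4*I*(1/79) - 22*1/33)/204 = (-4*I/79 - ⅔)*(1/204) = (-⅔ - 4*I/79)*(1/204) = -1/306 - I/4029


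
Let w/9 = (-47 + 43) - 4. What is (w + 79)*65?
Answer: 455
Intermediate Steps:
w = -72 (w = 9*((-47 + 43) - 4) = 9*(-4 - 4) = 9*(-8) = -72)
(w + 79)*65 = (-72 + 79)*65 = 7*65 = 455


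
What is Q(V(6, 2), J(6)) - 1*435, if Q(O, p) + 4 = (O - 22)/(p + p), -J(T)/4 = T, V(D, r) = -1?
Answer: -21049/48 ≈ -438.52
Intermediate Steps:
J(T) = -4*T
Q(O, p) = -4 + (-22 + O)/(2*p) (Q(O, p) = -4 + (O - 22)/(p + p) = -4 + (-22 + O)/((2*p)) = -4 + (-22 + O)*(1/(2*p)) = -4 + (-22 + O)/(2*p))
Q(V(6, 2), J(6)) - 1*435 = (-22 - 1 - (-32)*6)/(2*((-4*6))) - 1*435 = (½)*(-22 - 1 - 8*(-24))/(-24) - 435 = (½)*(-1/24)*(-22 - 1 + 192) - 435 = (½)*(-1/24)*169 - 435 = -169/48 - 435 = -21049/48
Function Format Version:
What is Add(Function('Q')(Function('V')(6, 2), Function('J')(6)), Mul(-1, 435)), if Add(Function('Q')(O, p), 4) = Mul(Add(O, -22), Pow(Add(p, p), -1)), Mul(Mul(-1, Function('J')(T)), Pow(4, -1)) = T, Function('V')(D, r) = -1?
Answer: Rational(-21049, 48) ≈ -438.52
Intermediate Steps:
Function('J')(T) = Mul(-4, T)
Function('Q')(O, p) = Add(-4, Mul(Rational(1, 2), Pow(p, -1), Add(-22, O))) (Function('Q')(O, p) = Add(-4, Mul(Add(O, -22), Pow(Add(p, p), -1))) = Add(-4, Mul(Add(-22, O), Pow(Mul(2, p), -1))) = Add(-4, Mul(Add(-22, O), Mul(Rational(1, 2), Pow(p, -1)))) = Add(-4, Mul(Rational(1, 2), Pow(p, -1), Add(-22, O))))
Add(Function('Q')(Function('V')(6, 2), Function('J')(6)), Mul(-1, 435)) = Add(Mul(Rational(1, 2), Pow(Mul(-4, 6), -1), Add(-22, -1, Mul(-8, Mul(-4, 6)))), Mul(-1, 435)) = Add(Mul(Rational(1, 2), Pow(-24, -1), Add(-22, -1, Mul(-8, -24))), -435) = Add(Mul(Rational(1, 2), Rational(-1, 24), Add(-22, -1, 192)), -435) = Add(Mul(Rational(1, 2), Rational(-1, 24), 169), -435) = Add(Rational(-169, 48), -435) = Rational(-21049, 48)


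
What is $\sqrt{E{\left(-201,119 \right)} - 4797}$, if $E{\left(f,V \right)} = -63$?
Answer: $18 i \sqrt{15} \approx 69.714 i$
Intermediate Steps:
$\sqrt{E{\left(-201,119 \right)} - 4797} = \sqrt{-63 - 4797} = \sqrt{-4860} = 18 i \sqrt{15}$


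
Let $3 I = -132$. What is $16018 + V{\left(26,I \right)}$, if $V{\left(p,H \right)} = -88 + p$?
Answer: $15956$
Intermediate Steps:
$I = -44$ ($I = \frac{1}{3} \left(-132\right) = -44$)
$16018 + V{\left(26,I \right)} = 16018 + \left(-88 + 26\right) = 16018 - 62 = 15956$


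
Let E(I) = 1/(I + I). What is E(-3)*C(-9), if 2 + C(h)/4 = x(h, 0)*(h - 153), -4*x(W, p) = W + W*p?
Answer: 733/3 ≈ 244.33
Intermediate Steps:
x(W, p) = -W/4 - W*p/4 (x(W, p) = -(W + W*p)/4 = -W/4 - W*p/4)
E(I) = 1/(2*I)
C(h) = -8 - h*(-153 + h) (C(h) = -8 + 4*((-h*(1 + 0)/4)*(h - 153)) = -8 + 4*((-¼*h*1)*(-153 + h)) = -8 + 4*((-h/4)*(-153 + h)) = -8 + 4*(-h*(-153 + h)/4) = -8 - h*(-153 + h))
E(-3)*C(-9) = ((½)/(-3))*(-8 - 1*(-9)² + 153*(-9)) = ((½)*(-⅓))*(-8 - 1*81 - 1377) = -(-8 - 81 - 1377)/6 = -⅙*(-1466) = 733/3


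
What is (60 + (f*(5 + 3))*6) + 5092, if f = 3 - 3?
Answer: 5152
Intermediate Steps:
f = 0
(60 + (f*(5 + 3))*6) + 5092 = (60 + (0*(5 + 3))*6) + 5092 = (60 + (0*8)*6) + 5092 = (60 + 0*6) + 5092 = (60 + 0) + 5092 = 60 + 5092 = 5152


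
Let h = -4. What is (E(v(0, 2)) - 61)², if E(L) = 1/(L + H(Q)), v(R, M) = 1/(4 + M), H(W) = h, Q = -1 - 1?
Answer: 1985281/529 ≈ 3752.9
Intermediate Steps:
Q = -2
H(W) = -4
E(L) = 1/(-4 + L) (E(L) = 1/(L - 4) = 1/(-4 + L))
(E(v(0, 2)) - 61)² = (1/(-4 + 1/(4 + 2)) - 61)² = (1/(-4 + 1/6) - 61)² = (1/(-4 + ⅙) - 61)² = (1/(-23/6) - 61)² = (-6/23 - 61)² = (-1409/23)² = 1985281/529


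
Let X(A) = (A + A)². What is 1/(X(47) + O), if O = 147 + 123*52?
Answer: 1/15379 ≈ 6.5024e-5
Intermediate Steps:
O = 6543 (O = 147 + 6396 = 6543)
X(A) = 4*A² (X(A) = (2*A)² = 4*A²)
1/(X(47) + O) = 1/(4*47² + 6543) = 1/(4*2209 + 6543) = 1/(8836 + 6543) = 1/15379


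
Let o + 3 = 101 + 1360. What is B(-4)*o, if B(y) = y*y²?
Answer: -93312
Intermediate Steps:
B(y) = y³
o = 1458 (o = -3 + (101 + 1360) = -3 + 1461 = 1458)
B(-4)*o = (-4)³*1458 = -64*1458 = -93312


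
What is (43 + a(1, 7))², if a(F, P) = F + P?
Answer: 2601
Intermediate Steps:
(43 + a(1, 7))² = (43 + (1 + 7))² = (43 + 8)² = 51² = 2601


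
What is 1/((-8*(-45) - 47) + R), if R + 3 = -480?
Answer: -1/170 ≈ -0.0058824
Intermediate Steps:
R = -483 (R = -3 - 480 = -483)
1/((-8*(-45) - 47) + R) = 1/((-8*(-45) - 47) - 483) = 1/((360 - 47) - 483) = 1/(313 - 483) = 1/(-170) = -1/170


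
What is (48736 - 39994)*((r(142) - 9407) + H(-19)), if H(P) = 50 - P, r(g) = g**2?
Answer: 94640892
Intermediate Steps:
(48736 - 39994)*((r(142) - 9407) + H(-19)) = (48736 - 39994)*((142**2 - 9407) + (50 - 1*(-19))) = 8742*((20164 - 9407) + (50 + 19)) = 8742*(10757 + 69) = 8742*10826 = 94640892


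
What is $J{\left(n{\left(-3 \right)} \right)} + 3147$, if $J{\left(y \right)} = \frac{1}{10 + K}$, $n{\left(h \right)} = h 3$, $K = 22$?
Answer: $\frac{100705}{32} \approx 3147.0$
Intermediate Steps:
$n{\left(h \right)} = 3 h$
$J{\left(y \right)} = \frac{1}{32}$ ($J{\left(y \right)} = \frac{1}{10 + 22} = \frac{1}{32}$)
$J{\left(n{\left(-3 \right)} \right)} + 3147 = \frac{1}{32} + 3147 = \frac{100705}{32}$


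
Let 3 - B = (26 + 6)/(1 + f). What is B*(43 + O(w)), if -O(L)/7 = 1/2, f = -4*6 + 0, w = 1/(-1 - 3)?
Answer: 7979/46 ≈ 173.46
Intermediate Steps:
w = -¼ (w = 1/(-4) = -¼ ≈ -0.25000)
f = -24 (f = -24 + 0 = -24)
B = 101/23 (B = 3 - (26 + 6)/(1 - 24) = 3 - 32/(-23) = 3 - 32*(-1)/23 = 3 - 1*(-32/23) = 3 + 32/23 = 101/23 ≈ 4.3913)
O(L) = -7/2
B*(43 + O(w)) = 101*(43 - 7/2)/23 = (101/23)*(79/2) = 7979/46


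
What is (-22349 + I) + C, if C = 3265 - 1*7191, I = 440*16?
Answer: -19235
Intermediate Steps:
I = 7040
C = -3926 (C = 3265 - 7191 = -3926)
(-22349 + I) + C = (-22349 + 7040) - 3926 = -15309 - 3926 = -19235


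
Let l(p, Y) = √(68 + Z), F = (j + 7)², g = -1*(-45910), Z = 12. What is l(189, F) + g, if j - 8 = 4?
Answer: 45910 + 4*√5 ≈ 45919.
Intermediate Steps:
j = 12 (j = 8 + 4 = 12)
g = 45910
F = 361 (F = (12 + 7)² = 19² = 361)
l(p, Y) = 4*√5 (l(p, Y) = √(68 + 12) = √80 = 4*√5)
l(189, F) + g = 4*√5 + 45910 = 45910 + 4*√5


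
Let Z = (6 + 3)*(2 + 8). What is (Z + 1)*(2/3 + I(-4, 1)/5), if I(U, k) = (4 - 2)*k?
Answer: 1456/15 ≈ 97.067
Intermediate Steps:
I(U, k) = 2*k
Z = 90 (Z = 9*10 = 90)
(Z + 1)*(2/3 + I(-4, 1)/5) = (90 + 1)*(2/3 + (2*1)/5) = 91*(2*(1/3) + 2*(1/5)) = 91*(2/3 + 2/5) = 91*(16/15) = 1456/15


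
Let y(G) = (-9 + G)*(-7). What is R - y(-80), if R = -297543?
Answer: -298166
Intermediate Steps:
y(G) = 63 - 7*G
R - y(-80) = -297543 - (63 - 7*(-80)) = -297543 - (63 + 560) = -297543 - 1*623 = -297543 - 623 = -298166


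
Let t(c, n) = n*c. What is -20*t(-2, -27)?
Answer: -1080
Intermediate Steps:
t(c, n) = c*n
-20*t(-2, -27) = -(-40)*(-27) = -20*54 = -1080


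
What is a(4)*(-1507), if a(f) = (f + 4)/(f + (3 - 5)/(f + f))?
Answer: -48224/15 ≈ -3214.9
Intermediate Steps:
a(f) = (4 + f)/(f - 1/f) (a(f) = (4 + f)/(f - 2*1/(2*f)) = (4 + f)/(f - 1/f))
a(4)*(-1507) = (4*(4 + 4)/(-1 + 4²))*(-1507) = (4*8/(-1 + 16))*(-1507) = (4*8/15)*(-1507) = (4*(1/15)*8)*(-1507) = (32/15)*(-1507) = -48224/15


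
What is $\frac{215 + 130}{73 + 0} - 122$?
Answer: $- \frac{8561}{73} \approx -117.27$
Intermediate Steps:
$\frac{215 + 130}{73 + 0} - 122 = \frac{345}{73} - 122 = - \frac{8561}{73}$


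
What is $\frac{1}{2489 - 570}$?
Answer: $\frac{1}{1919} \approx 0.0005211$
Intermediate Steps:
$\frac{1}{2489 - 570} = \frac{1}{1919}$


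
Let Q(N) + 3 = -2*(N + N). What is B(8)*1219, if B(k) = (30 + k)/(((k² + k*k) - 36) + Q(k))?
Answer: 2438/3 ≈ 812.67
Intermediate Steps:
Q(N) = -3 - 4*N (Q(N) = -3 - 2*(N + N) = -3 - 4*N)
B(k) = (30 + k)/(-39 - 4*k + 2*k²) (B(k) = (30 + k)/(((k² + k*k) - 36) + (-3 - 4*k)) = (30 + k)/(((k² + k²) - 36) + (-3 - 4*k)) = (30 + k)/((2*k² - 36) + (-3 - 4*k)) = (30 + k)/((-36 + 2*k²) + (-3 - 4*k)) = (30 + k)/(-39 - 4*k + 2*k²))
B(8)*1219 = ((30 + 8)/(-39 - 4*8 + 2*8²))*1219 = (38/(-39 - 32 + 2*64))*1219 = (38/(-39 - 32 + 128))*1219 = (38/57)*1219 = ((1/57)*38)*1219 = (⅔)*1219 = 2438/3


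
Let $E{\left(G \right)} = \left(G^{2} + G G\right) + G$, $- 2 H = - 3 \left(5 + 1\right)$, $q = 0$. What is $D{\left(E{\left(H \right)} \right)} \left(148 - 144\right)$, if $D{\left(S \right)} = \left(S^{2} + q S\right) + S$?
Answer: $117648$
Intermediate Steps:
$H = 9$ ($H = - \frac{\left(-3\right) \left(5 + 1\right)}{2} = - \frac{\left(-3\right) 6}{2} = \left(- \frac{1}{2}\right) \left(-18\right) = 9$)
$E{\left(G \right)} = G + 2 G^{2}$ ($E{\left(G \right)} = \left(G^{2} + G^{2}\right) + G = 2 G^{2} + G = G + 2 G^{2}$)
$D{\left(S \right)} = S + S^{2}$ ($D{\left(S \right)} = \left(S^{2} + 0 S\right) + S = \left(S^{2} + 0\right) + S = S^{2} + S = S + S^{2}$)
$D{\left(E{\left(H \right)} \right)} \left(148 - 144\right) = 9 \left(1 + 2 \cdot 9\right) \left(1 + 9 \left(1 + 2 \cdot 9\right)\right) \left(148 - 144\right) = 9 \left(1 + 18\right) \left(1 + 9 \left(1 + 18\right)\right) 4 = 9 \cdot 19 \left(1 + 9 \cdot 19\right) 4 = 171 \left(1 + 171\right) 4 = 171 \cdot 172 \cdot 4 = 29412 \cdot 4 = 117648$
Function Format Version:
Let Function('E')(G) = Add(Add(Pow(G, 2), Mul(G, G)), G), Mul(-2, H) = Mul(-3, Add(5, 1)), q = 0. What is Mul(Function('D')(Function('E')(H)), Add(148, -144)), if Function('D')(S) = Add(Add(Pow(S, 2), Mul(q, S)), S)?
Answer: 117648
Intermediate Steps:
H = 9 (H = Mul(Rational(-1, 2), Mul(-3, Add(5, 1))) = Mul(Rational(-1, 2), Mul(-3, 6)) = Mul(Rational(-1, 2), -18) = 9)
Function('E')(G) = Add(G, Mul(2, Pow(G, 2))) (Function('E')(G) = Add(Add(Pow(G, 2), Pow(G, 2)), G) = Add(Mul(2, Pow(G, 2)), G) = Add(G, Mul(2, Pow(G, 2))))
Function('D')(S) = Add(S, Pow(S, 2)) (Function('D')(S) = Add(Add(Pow(S, 2), Mul(0, S)), S) = Add(Add(Pow(S, 2), 0), S) = Add(Pow(S, 2), S) = Add(S, Pow(S, 2)))
Mul(Function('D')(Function('E')(H)), Add(148, -144)) = Mul(Mul(Mul(9, Add(1, Mul(2, 9))), Add(1, Mul(9, Add(1, Mul(2, 9))))), Add(148, -144)) = Mul(Mul(Mul(9, Add(1, 18)), Add(1, Mul(9, Add(1, 18)))), 4) = Mul(Mul(Mul(9, 19), Add(1, Mul(9, 19))), 4) = Mul(Mul(171, Add(1, 171)), 4) = Mul(Mul(171, 172), 4) = Mul(29412, 4) = 117648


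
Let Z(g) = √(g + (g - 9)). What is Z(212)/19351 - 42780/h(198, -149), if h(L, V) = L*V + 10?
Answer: 10695/7373 + √415/19351 ≈ 1.4516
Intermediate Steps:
h(L, V) = 10 + L*V
Z(g) = √(-9 + 2*g) (Z(g) = √(g + (-9 + g)) = √(-9 + 2*g))
Z(212)/19351 - 42780/h(198, -149) = √(-9 + 2*212)/19351 - 42780/(10 + 198*(-149)) = √(-9 + 424)*(1/19351) - 42780/(10 - 29502) = √415*(1/19351) - 42780/(-29492) = √415/19351 - 42780*(-1/29492) = √415/19351 + 10695/7373 = 10695/7373 + √415/19351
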